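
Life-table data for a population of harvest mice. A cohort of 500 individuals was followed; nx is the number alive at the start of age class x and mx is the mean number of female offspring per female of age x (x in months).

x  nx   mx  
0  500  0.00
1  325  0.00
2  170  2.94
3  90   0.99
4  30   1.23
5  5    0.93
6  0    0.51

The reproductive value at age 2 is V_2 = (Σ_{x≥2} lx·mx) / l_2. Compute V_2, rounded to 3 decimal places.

3.709

lx = nx/n0 = nx/500: 1, 0.65, 0.34, 0.18, 0.06, 0.01, 0
lx·mx for x ≥ 2: 0.9996, 0.1782, 0.0738, 0.0093, 0 → sum = 1.2609
V_2 = 1.2609 / l_2 = 1.2609 / 0.34 = 3.708529… → 3.709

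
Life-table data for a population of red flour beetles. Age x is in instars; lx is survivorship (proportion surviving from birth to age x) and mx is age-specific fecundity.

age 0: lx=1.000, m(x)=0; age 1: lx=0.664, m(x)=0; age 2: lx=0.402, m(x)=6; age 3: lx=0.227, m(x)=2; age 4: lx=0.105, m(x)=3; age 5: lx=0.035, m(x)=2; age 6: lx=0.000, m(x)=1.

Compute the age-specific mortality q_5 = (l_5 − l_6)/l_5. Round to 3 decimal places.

q_5 = (l_5 − l_6) / l_5 = (0.035 − 0) / 0.035
     = 0.035 / 0.035 = 1 → 1.000

1.000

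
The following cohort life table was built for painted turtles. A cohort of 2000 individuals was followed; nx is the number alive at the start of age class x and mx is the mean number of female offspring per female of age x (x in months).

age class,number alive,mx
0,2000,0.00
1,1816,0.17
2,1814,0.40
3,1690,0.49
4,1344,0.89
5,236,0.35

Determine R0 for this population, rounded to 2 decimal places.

lx = nx/n0 = nx/2000: 1, 0.908, 0.907, 0.845, 0.672, 0.118
lx·mx by age: 0, 0.15436, 0.3628, 0.41405, 0.59808, 0.0413
R0 = Σ lx·mx = 1.57059 → 1.57

1.57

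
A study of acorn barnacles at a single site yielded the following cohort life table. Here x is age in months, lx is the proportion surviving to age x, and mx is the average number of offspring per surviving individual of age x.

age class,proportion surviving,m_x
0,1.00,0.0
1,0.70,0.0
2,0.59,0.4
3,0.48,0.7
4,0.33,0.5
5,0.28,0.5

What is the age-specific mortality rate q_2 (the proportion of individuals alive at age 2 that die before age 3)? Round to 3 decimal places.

0.186

q_2 = (l_2 − l_3) / l_2 = (0.59 − 0.48) / 0.59
     = 0.11 / 0.59 = 0.186441… → 0.186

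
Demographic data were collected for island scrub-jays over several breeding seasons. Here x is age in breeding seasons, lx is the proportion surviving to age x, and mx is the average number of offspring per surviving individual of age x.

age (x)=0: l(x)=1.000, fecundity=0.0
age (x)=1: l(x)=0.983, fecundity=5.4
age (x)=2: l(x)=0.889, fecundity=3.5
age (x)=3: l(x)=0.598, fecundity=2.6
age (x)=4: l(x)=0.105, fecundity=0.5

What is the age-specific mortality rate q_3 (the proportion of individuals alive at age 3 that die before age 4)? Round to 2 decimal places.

0.82

q_3 = (l_3 − l_4) / l_3 = (0.598 − 0.105) / 0.598
     = 0.493 / 0.598 = 0.824415… → 0.82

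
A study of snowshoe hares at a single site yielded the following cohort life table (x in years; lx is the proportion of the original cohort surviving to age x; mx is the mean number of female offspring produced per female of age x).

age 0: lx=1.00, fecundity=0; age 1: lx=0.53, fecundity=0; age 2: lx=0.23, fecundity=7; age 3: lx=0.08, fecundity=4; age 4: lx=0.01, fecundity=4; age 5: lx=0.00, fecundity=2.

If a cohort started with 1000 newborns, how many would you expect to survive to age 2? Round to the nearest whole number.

Expected survivors = N0 · l_2 = 1000 × 0.23 = 230 → 230

230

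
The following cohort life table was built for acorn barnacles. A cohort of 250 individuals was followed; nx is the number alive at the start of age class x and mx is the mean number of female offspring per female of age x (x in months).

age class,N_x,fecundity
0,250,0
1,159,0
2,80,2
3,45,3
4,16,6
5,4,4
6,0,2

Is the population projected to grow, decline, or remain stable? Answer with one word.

lx = nx/n0 = nx/250: 1, 0.636, 0.32, 0.18, 0.064, 0.016, 0
R0 = Σ lx·mx = 0 + 0 + 0.64 + 0.54 + 0.384 + 0.064 + 0 = 1.628
R0 > 1, so the population is growing.

growing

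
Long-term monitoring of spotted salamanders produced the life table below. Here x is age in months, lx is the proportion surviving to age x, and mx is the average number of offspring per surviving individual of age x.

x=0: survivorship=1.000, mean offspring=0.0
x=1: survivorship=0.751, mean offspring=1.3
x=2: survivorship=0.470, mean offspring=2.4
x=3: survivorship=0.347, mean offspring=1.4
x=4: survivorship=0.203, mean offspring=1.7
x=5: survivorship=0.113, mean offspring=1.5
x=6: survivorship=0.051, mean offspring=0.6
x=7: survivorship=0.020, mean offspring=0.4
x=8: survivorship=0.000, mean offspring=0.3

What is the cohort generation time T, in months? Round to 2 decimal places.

2.28

lx·mx: 0, 0.9763, 1.128, 0.4858, 0.3451, 0.1695, 0.0306, 0.008, 0 → R0 = 3.1433
x·lx·mx: 0, 0.9763, 2.256, 1.4574, 1.3804, 0.8475, 0.1836, 0.056, 0 → Σ = 7.1572
T = 7.1572 / 3.1433 = 2.27697… → 2.28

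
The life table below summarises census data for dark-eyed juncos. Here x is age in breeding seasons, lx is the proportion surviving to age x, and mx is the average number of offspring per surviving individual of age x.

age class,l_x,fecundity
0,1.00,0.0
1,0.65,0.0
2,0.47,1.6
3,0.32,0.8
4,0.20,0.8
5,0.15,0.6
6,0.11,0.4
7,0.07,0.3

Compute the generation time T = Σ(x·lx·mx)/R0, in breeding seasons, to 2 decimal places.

lx·mx: 0, 0, 0.752, 0.256, 0.16, 0.09, 0.044, 0.021 → R0 = 1.323
x·lx·mx: 0, 0, 1.504, 0.768, 0.64, 0.45, 0.264, 0.147 → Σ = 3.773
T = 3.773 / 1.323 = 2.851852… → 2.85

2.85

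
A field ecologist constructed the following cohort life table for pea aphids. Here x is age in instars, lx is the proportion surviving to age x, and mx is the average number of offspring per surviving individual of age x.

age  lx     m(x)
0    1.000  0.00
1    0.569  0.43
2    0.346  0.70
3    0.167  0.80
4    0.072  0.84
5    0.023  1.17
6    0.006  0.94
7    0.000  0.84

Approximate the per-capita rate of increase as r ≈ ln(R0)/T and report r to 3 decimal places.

-0.156

R0 = Σ lx·mx = 0 + 0.24467 + 0.2422 + 0.1336 + 0.06048 + 0.02691 + 0.00564 + 0 = 0.7135
Σ x·lx·mx = 1.54018; T = 1.54018/0.7135 = 2.15863…
r ≈ ln(R0)/T = ln(0.7135)/2.15863… = -0.15638… → -0.156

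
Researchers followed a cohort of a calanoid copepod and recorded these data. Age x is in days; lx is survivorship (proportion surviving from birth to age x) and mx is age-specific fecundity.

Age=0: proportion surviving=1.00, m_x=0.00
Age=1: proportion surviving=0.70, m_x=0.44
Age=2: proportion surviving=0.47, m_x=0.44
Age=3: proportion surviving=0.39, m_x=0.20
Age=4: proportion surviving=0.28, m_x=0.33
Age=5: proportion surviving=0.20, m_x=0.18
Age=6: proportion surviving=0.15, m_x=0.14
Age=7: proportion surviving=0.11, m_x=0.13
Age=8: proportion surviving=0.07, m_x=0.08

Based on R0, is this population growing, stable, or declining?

R0 = Σ lx·mx = 0 + 0.308 + 0.2068 + 0.078 + 0.0924 + 0.036 + 0.021 + 0.0143 + 0.0056 = 0.7621
R0 < 1, so the population is declining.

declining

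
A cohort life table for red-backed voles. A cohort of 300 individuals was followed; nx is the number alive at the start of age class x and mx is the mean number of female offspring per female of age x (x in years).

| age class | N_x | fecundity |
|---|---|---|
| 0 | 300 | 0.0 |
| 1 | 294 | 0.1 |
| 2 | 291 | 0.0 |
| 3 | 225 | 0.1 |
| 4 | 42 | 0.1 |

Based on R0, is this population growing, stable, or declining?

declining

lx = nx/n0 = nx/300: 1, 0.98, 0.97, 0.75, 0.14
R0 = Σ lx·mx = 0 + 0.098 + 0 + 0.075 + 0.014 = 0.187
R0 < 1, so the population is declining.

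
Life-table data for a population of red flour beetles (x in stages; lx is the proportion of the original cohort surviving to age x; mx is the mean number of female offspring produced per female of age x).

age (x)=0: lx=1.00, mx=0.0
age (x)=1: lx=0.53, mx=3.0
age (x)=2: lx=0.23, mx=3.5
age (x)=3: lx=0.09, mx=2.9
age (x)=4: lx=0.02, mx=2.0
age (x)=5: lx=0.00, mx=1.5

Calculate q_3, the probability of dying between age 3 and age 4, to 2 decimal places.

0.78

q_3 = (l_3 − l_4) / l_3 = (0.09 − 0.02) / 0.09
     = 0.07 / 0.09 = 0.777778… → 0.78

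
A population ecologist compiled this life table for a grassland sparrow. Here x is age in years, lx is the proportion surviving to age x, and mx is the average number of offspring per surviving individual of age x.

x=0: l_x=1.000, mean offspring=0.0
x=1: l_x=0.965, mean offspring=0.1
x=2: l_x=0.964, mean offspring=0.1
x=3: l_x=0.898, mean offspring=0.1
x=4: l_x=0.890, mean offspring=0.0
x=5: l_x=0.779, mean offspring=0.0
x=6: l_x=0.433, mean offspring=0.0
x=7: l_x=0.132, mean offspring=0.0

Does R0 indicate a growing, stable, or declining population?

R0 = Σ lx·mx = 0 + 0.0965 + 0.0964 + 0.0898 + 0 + 0 + 0 + 0 = 0.2827
R0 < 1, so the population is declining.

declining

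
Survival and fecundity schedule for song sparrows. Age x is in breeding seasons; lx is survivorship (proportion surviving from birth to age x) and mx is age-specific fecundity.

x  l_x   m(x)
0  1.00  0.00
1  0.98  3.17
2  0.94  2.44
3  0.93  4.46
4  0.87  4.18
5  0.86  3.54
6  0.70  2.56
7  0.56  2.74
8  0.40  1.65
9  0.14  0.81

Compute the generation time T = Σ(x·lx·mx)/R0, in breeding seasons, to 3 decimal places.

lx·mx: 0, 3.1066, 2.2936, 4.1478, 3.6366, 3.0444, 1.792, 1.5344, 0.66, 0.1134 → R0 = 20.3288
x·lx·mx: 0, 3.1066, 4.5872, 12.4434, 14.5464, 15.222, 10.752, 10.7408, 5.28, 1.0206 → Σ = 77.699
T = 77.699 / 20.3288 = 3.822114… → 3.822

3.822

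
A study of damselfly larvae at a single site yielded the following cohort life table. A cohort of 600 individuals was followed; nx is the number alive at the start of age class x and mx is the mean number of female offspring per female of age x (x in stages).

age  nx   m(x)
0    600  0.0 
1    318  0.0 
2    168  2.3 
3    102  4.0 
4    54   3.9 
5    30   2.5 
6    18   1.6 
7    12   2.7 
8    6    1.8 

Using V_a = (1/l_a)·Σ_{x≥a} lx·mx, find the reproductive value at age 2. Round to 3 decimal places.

lx = nx/n0 = nx/600: 1, 0.53, 0.28, 0.17, 0.09, 0.05, 0.03, 0.02, 0.01
lx·mx for x ≥ 2: 0.644, 0.68, 0.351, 0.125, 0.048, 0.054, 0.018 → sum = 1.92
V_2 = 1.92 / l_2 = 1.92 / 0.28 = 6.857143… → 6.857

6.857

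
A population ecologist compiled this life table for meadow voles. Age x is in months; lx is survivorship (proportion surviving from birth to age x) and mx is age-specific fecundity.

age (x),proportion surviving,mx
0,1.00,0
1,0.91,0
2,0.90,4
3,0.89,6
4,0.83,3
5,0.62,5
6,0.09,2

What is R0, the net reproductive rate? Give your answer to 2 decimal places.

lx·mx by age: 0, 0, 3.6, 5.34, 2.49, 3.1, 0.18
R0 = Σ lx·mx = 14.71 → 14.71

14.71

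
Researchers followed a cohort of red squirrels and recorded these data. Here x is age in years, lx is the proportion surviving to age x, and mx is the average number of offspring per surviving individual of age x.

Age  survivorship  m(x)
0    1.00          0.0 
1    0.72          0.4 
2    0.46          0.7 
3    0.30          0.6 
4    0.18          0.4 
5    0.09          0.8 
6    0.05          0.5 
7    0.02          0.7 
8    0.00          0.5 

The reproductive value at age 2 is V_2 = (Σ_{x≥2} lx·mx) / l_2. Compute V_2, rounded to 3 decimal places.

lx·mx for x ≥ 2: 0.322, 0.18, 0.072, 0.072, 0.025, 0.014, 0 → sum = 0.685
V_2 = 0.685 / l_2 = 0.685 / 0.46 = 1.48913… → 1.489

1.489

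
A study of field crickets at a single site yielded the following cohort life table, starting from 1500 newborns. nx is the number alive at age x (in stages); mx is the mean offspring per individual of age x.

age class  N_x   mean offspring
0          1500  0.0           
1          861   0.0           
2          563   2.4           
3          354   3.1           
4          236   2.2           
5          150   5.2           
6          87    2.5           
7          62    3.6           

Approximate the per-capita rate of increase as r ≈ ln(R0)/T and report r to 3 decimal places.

0.290

lx = nx/n0 = nx/1500: 1, 0.574, 0.37533…, 0.236, 0.15733…, 0.1, 0.058, 0.04133…
R0 = Σ lx·mx = 0 + 0 + 0.9008… + 0.7316 + 0.34613… + 0.52 + 0.145 + 0.1488… = 2.792333…
Σ x·lx·mx = 9.892533…; T = 9.892533…/2.792333… = 3.54275…
r ≈ ln(R0)/T = ln(2.792333…)/3.54275… = 0.28985… → 0.290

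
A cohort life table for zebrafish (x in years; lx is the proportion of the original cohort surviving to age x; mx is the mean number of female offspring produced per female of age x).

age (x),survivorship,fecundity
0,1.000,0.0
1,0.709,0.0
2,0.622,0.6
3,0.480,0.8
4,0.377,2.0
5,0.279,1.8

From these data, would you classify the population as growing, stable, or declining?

R0 = Σ lx·mx = 0 + 0 + 0.3732 + 0.384 + 0.754 + 0.5022 = 2.0134
R0 > 1, so the population is growing.

growing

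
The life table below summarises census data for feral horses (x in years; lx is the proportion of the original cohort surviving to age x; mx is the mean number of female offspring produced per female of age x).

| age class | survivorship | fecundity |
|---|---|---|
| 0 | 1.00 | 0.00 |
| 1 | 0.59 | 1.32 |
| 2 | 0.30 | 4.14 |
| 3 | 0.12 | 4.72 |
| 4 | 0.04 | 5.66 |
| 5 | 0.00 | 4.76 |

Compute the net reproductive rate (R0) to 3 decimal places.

2.814

lx·mx by age: 0, 0.7788, 1.242, 0.5664, 0.2264, 0
R0 = Σ lx·mx = 2.8136 → 2.814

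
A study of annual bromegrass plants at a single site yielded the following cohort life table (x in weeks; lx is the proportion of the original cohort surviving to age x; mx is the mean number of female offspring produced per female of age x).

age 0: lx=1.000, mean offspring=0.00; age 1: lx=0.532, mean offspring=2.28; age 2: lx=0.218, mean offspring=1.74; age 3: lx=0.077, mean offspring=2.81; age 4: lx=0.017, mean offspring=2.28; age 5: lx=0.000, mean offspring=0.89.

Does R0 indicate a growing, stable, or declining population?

growing

R0 = Σ lx·mx = 0 + 1.21296 + 0.37932 + 0.21637 + 0.03876 + 0 = 1.84741
R0 > 1, so the population is growing.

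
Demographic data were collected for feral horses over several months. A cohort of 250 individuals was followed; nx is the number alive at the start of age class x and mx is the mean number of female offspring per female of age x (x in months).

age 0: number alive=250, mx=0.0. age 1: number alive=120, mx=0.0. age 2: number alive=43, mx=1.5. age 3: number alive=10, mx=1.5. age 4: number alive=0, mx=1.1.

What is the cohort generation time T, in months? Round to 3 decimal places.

2.189

lx = nx/n0 = nx/250: 1, 0.48, 0.172, 0.04, 0
lx·mx: 0, 0, 0.258, 0.06, 0 → R0 = 0.318
x·lx·mx: 0, 0, 0.516, 0.18, 0 → Σ = 0.696
T = 0.696 / 0.318 = 2.188679… → 2.189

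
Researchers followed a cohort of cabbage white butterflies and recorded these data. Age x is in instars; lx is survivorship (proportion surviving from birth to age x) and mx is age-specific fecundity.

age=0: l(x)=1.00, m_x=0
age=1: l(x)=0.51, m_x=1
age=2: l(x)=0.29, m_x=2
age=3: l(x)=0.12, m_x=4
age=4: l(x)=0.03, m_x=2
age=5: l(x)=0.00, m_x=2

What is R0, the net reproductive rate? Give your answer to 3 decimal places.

1.630

lx·mx by age: 0, 0.51, 0.58, 0.48, 0.06, 0
R0 = Σ lx·mx = 1.63 → 1.630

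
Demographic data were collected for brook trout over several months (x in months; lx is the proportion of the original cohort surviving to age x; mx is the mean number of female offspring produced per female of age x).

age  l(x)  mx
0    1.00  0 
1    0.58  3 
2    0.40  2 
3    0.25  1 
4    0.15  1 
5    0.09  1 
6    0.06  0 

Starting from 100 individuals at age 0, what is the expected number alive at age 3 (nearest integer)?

Expected survivors = N0 · l_3 = 100 × 0.25 = 25 → 25

25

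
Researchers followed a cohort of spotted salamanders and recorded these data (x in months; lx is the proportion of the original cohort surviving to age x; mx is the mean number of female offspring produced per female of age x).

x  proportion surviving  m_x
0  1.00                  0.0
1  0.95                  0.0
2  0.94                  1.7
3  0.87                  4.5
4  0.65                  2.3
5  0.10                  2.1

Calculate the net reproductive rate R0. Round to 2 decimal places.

lx·mx by age: 0, 0, 1.598, 3.915, 1.495, 0.21
R0 = Σ lx·mx = 7.218 → 7.22

7.22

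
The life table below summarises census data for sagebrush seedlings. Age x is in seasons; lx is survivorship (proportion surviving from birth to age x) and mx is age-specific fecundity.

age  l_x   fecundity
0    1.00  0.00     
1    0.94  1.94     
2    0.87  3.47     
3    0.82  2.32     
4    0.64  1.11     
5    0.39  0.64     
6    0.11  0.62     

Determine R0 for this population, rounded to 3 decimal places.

lx·mx by age: 0, 1.8236, 3.0189, 1.9024, 0.7104, 0.2496, 0.0682
R0 = Σ lx·mx = 7.7731 → 7.773

7.773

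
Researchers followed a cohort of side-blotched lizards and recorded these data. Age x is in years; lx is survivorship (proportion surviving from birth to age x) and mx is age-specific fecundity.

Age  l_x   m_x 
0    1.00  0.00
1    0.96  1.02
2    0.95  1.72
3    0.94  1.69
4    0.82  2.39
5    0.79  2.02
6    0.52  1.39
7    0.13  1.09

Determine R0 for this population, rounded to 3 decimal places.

8.622

lx·mx by age: 0, 0.9792, 1.634, 1.5886, 1.9598, 1.5958, 0.7228, 0.1417
R0 = Σ lx·mx = 8.6219 → 8.622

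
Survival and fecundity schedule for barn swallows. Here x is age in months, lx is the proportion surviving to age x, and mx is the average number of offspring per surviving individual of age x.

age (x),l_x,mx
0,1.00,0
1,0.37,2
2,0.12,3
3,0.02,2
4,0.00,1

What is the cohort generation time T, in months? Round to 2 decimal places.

1.39

lx·mx: 0, 0.74, 0.36, 0.04, 0 → R0 = 1.14
x·lx·mx: 0, 0.74, 0.72, 0.12, 0 → Σ = 1.58
T = 1.58 / 1.14 = 1.385965… → 1.39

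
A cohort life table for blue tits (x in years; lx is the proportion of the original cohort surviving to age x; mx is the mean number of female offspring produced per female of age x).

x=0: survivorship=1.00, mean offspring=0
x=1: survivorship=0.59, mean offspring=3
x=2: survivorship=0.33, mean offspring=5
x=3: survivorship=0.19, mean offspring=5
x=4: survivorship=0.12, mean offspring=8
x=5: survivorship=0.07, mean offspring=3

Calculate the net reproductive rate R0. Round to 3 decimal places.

lx·mx by age: 0, 1.77, 1.65, 0.95, 0.96, 0.21
R0 = Σ lx·mx = 5.54 → 5.540

5.540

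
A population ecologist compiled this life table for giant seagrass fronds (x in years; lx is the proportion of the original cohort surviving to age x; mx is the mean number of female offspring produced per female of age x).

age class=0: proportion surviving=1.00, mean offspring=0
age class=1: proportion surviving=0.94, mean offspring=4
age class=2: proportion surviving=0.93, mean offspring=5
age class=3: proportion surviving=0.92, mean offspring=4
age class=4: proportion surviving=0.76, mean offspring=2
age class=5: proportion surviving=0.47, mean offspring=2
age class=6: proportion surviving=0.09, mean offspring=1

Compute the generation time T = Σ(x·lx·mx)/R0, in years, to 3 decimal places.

2.419

lx·mx: 0, 3.76, 4.65, 3.68, 1.52, 0.94, 0.09 → R0 = 14.64
x·lx·mx: 0, 3.76, 9.3, 11.04, 6.08, 4.7, 0.54 → Σ = 35.42
T = 35.42 / 14.64 = 2.419399… → 2.419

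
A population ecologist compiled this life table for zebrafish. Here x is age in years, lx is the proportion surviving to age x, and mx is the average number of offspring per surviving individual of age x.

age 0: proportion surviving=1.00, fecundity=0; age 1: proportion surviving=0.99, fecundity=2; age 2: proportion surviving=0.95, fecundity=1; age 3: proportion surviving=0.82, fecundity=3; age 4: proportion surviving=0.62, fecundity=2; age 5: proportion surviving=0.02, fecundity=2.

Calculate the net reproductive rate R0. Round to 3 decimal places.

6.670

lx·mx by age: 0, 1.98, 0.95, 2.46, 1.24, 0.04
R0 = Σ lx·mx = 6.67 → 6.670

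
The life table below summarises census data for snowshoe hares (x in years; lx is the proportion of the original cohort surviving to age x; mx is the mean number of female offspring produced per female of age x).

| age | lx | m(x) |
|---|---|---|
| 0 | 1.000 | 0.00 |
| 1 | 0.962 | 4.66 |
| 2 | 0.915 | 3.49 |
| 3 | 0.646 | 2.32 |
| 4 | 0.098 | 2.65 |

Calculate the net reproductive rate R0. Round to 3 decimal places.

9.435

lx·mx by age: 0, 4.48292, 3.19335, 1.49872, 0.2597
R0 = Σ lx·mx = 9.43469 → 9.435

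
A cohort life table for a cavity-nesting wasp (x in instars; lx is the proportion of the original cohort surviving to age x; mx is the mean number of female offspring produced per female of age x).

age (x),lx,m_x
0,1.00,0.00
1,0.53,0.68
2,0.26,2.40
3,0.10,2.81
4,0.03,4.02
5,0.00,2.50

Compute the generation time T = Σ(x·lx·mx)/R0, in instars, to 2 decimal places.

2.12

lx·mx: 0, 0.3604, 0.624, 0.281, 0.1206, 0 → R0 = 1.386
x·lx·mx: 0, 0.3604, 1.248, 0.843, 0.4824, 0 → Σ = 2.9338
T = 2.9338 / 1.386 = 2.116739… → 2.12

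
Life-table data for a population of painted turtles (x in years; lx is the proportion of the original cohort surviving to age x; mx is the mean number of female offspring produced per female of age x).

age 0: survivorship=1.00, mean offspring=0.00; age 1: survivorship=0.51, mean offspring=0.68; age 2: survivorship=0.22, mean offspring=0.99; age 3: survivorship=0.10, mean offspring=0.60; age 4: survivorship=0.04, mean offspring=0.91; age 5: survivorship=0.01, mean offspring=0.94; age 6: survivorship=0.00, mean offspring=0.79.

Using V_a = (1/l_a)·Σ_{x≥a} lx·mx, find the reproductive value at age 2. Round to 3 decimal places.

lx·mx for x ≥ 2: 0.2178, 0.06, 0.0364, 0.0094, 0 → sum = 0.3236
V_2 = 0.3236 / l_2 = 0.3236 / 0.22 = 1.470909… → 1.471

1.471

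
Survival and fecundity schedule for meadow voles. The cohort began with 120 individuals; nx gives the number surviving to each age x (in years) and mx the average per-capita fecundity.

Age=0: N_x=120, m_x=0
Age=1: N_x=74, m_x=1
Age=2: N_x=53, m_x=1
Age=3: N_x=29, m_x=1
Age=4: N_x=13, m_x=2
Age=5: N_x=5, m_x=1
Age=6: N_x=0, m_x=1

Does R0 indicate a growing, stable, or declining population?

growing

lx = nx/n0 = nx/120: 1, 0.61667…, 0.44167…, 0.24167…, 0.10833…, 0.04167…, 0
R0 = Σ lx·mx = 0 + 0.616667… + 0.441667… + 0.241667… + 0.216667… + 0.041667… + 0 = 1.558333…
R0 > 1, so the population is growing.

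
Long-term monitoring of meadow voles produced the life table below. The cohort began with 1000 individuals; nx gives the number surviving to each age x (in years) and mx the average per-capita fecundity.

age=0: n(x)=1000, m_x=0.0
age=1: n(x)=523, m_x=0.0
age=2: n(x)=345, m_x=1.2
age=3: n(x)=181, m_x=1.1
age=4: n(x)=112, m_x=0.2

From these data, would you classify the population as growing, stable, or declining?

lx = nx/n0 = nx/1000: 1, 0.523, 0.345, 0.181, 0.112
R0 = Σ lx·mx = 0 + 0 + 0.414 + 0.1991 + 0.0224 = 0.6355
R0 < 1, so the population is declining.

declining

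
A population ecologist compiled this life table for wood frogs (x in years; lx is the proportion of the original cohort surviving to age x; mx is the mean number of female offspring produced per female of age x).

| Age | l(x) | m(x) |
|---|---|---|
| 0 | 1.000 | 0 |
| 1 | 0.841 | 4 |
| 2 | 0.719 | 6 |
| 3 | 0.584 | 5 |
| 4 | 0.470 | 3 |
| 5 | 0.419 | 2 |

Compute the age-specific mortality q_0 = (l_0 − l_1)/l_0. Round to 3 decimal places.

q_0 = (l_0 − l_1) / l_0 = (1 − 0.841) / 1
     = 0.159 / 1 = 0.159 → 0.159

0.159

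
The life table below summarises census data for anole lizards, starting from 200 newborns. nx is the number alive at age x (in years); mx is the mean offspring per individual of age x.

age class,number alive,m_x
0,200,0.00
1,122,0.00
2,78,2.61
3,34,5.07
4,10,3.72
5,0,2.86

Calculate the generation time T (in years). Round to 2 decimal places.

lx = nx/n0 = nx/200: 1, 0.61, 0.39, 0.17, 0.05, 0
lx·mx: 0, 0, 1.0179, 0.8619, 0.186, 0 → R0 = 2.0658
x·lx·mx: 0, 0, 2.0358, 2.5857, 0.744, 0 → Σ = 5.3655
T = 5.3655 / 2.0658 = 2.597299… → 2.60

2.60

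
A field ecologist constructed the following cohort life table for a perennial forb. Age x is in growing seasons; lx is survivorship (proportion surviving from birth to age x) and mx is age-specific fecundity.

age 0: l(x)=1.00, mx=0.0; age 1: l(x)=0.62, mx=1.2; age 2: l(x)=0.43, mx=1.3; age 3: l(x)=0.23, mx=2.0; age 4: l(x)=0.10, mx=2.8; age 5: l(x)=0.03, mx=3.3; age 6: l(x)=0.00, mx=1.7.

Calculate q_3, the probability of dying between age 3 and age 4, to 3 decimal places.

q_3 = (l_3 − l_4) / l_3 = (0.23 − 0.1) / 0.23
     = 0.13 / 0.23 = 0.565217… → 0.565

0.565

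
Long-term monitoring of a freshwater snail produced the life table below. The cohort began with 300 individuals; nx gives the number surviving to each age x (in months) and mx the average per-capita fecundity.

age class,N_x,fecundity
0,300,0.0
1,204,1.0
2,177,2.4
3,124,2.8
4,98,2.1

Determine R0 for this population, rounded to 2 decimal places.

3.94

lx = nx/n0 = nx/300: 1, 0.68, 0.59, 0.41333…, 0.32667…
lx·mx by age: 0, 0.68, 1.416, 1.157333…, 0.686…
R0 = Σ lx·mx = 3.939333… → 3.94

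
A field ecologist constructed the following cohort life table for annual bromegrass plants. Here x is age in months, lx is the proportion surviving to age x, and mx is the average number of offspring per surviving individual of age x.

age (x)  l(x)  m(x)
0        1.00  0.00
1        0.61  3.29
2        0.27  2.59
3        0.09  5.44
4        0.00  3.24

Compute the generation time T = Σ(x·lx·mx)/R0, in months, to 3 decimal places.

lx·mx: 0, 2.0069, 0.6993, 0.4896, 0 → R0 = 3.1958
x·lx·mx: 0, 2.0069, 1.3986, 1.4688, 0 → Σ = 4.8743
T = 4.8743 / 3.1958 = 1.525221… → 1.525

1.525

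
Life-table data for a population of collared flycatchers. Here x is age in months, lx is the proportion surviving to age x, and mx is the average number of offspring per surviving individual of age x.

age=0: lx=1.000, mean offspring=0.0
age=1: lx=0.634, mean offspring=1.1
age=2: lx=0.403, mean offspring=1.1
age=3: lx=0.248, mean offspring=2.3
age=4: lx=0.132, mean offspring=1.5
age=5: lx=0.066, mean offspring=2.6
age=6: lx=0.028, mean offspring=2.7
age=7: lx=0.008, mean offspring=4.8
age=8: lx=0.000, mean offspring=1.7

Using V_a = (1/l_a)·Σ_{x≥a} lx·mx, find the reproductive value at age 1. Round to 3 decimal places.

lx·mx for x ≥ 1: 0.6974, 0.4433, 0.5704, 0.198, 0.1716, 0.0756, 0.0384, 0 → sum = 2.1947
V_1 = 2.1947 / l_1 = 2.1947 / 0.634 = 3.461672… → 3.462

3.462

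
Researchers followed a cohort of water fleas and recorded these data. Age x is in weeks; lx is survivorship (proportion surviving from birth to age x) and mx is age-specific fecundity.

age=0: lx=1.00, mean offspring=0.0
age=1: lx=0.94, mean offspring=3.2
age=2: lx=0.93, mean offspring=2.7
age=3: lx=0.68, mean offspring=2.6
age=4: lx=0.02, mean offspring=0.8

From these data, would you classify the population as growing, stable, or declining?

R0 = Σ lx·mx = 0 + 3.008 + 2.511 + 1.768 + 0.016 = 7.303
R0 > 1, so the population is growing.

growing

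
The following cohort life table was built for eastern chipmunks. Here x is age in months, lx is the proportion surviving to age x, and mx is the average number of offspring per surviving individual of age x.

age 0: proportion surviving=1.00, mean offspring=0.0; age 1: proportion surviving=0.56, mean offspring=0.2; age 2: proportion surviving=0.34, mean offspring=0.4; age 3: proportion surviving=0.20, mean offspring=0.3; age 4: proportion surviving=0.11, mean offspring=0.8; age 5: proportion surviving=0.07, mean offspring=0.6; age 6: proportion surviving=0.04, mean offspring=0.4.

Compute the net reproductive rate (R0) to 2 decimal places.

0.45

lx·mx by age: 0, 0.112, 0.136, 0.06, 0.088, 0.042, 0.016
R0 = Σ lx·mx = 0.454 → 0.45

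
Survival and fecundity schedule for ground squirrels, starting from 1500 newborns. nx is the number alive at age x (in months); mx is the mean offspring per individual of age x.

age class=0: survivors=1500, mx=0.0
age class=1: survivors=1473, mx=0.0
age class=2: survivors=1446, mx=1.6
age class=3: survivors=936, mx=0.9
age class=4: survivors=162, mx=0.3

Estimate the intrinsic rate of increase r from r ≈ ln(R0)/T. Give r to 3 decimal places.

lx = nx/n0 = nx/1500: 1, 0.982, 0.964, 0.624, 0.108
R0 = Σ lx·mx = 0 + 0 + 1.5424 + 0.5616 + 0.0324 = 2.1364
Σ x·lx·mx = 4.8992; T = 4.8992/2.1364 = 2.2932…
r ≈ ln(R0)/T = ln(2.1364)/2.2932… = 0.33103… → 0.331

0.331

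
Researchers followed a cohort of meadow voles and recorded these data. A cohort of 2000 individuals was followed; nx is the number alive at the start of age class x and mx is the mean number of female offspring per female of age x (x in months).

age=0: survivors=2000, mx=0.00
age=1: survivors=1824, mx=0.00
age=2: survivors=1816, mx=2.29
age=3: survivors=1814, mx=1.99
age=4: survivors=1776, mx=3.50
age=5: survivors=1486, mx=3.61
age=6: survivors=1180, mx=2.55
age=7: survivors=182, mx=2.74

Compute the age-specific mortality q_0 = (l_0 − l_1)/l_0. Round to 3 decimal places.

lx = nx/n0 = nx/2000: 1, 0.912, 0.908, 0.907, 0.888, 0.743, 0.59, 0.091
q_0 = (l_0 − l_1) / l_0 = (1 − 0.912) / 1
     = 0.088 / 1 = 0.088 → 0.088

0.088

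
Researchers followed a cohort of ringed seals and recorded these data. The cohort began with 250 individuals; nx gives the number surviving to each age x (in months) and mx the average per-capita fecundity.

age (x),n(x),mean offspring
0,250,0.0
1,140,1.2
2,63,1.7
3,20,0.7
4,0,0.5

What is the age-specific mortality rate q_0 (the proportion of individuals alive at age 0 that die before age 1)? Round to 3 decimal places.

lx = nx/n0 = nx/250: 1, 0.56, 0.252, 0.08, 0
q_0 = (l_0 − l_1) / l_0 = (1 − 0.56) / 1
     = 0.44 / 1 = 0.44 → 0.440

0.440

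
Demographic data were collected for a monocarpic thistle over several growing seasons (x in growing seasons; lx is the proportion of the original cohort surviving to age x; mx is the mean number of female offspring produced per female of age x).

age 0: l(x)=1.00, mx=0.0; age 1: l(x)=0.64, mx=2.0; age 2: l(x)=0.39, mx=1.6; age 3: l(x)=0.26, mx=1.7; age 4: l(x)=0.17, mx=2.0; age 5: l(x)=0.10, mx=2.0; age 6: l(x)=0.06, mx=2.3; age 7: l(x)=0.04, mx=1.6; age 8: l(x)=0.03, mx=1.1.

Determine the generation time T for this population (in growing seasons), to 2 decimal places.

lx·mx: 0, 1.28, 0.624, 0.442, 0.34, 0.2, 0.138, 0.064, 0.033 → R0 = 3.121
x·lx·mx: 0, 1.28, 1.248, 1.326, 1.36, 1, 0.828, 0.448, 0.264 → Σ = 7.754
T = 7.754 / 3.121 = 2.48446… → 2.48

2.48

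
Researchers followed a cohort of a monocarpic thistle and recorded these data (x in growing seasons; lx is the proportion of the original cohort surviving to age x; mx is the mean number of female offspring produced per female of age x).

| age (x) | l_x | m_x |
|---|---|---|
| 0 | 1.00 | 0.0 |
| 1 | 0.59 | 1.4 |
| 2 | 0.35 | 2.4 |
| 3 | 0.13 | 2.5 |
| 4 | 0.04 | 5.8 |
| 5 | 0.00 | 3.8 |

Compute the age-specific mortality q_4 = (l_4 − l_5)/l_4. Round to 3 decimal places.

q_4 = (l_4 − l_5) / l_4 = (0.04 − 0) / 0.04
     = 0.04 / 0.04 = 1 → 1.000

1.000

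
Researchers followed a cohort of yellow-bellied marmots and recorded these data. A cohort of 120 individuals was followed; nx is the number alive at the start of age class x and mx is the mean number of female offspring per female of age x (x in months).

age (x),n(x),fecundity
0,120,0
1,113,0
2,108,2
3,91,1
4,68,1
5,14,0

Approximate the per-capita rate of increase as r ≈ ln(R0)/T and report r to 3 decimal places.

lx = nx/n0 = nx/120: 1, 0.94167…, 0.9, 0.75833…, 0.56667…, 0.11667…
R0 = Σ lx·mx = 0 + 0 + 1.8 + 0.75833… + 0.56667… + 0 = 3.125…
Σ x·lx·mx = 8.141667…; T = 8.141667…/3.125… = 2.60533…
r ≈ ln(R0)/T = ln(3.125…)/2.60533… = 0.43735… → 0.437

0.437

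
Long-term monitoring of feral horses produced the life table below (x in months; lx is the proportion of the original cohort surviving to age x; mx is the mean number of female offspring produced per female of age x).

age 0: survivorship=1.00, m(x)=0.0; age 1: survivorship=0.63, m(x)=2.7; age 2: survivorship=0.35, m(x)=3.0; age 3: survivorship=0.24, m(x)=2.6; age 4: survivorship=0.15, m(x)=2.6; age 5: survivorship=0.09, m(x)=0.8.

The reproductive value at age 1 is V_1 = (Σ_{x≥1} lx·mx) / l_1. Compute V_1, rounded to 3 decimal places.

lx·mx for x ≥ 1: 1.701, 1.05, 0.624, 0.39, 0.072 → sum = 3.837
V_1 = 3.837 / l_1 = 3.837 / 0.63 = 6.090476… → 6.090

6.090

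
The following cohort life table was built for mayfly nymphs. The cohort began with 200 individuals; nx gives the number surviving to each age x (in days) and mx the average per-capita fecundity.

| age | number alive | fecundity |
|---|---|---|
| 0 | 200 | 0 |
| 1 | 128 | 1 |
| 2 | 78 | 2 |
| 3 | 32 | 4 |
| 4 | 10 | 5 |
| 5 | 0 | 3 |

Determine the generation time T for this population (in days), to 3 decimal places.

lx = nx/n0 = nx/200: 1, 0.64, 0.39, 0.16, 0.05, 0
lx·mx: 0, 0.64, 0.78, 0.64, 0.25, 0 → R0 = 2.31
x·lx·mx: 0, 0.64, 1.56, 1.92, 1, 0 → Σ = 5.12
T = 5.12 / 2.31 = 2.21645… → 2.216

2.216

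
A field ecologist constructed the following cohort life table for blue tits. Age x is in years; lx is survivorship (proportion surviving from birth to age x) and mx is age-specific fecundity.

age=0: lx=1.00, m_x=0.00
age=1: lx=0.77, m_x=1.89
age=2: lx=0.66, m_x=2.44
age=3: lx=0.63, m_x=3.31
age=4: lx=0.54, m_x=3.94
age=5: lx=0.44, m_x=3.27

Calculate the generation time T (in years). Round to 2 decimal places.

lx·mx: 0, 1.4553, 1.6104, 2.0853, 2.1276, 1.4388 → R0 = 8.7174
x·lx·mx: 0, 1.4553, 3.2208, 6.2559, 8.5104, 7.194 → Σ = 26.6364
T = 26.6364 / 8.7174 = 3.055544… → 3.06

3.06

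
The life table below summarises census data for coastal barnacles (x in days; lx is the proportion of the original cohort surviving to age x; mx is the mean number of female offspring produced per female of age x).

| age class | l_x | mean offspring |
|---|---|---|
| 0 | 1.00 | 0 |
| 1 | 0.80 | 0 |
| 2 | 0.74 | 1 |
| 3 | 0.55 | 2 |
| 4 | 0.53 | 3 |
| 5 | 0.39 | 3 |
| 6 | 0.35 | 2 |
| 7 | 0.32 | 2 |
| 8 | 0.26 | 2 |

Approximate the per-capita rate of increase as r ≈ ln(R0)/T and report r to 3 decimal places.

0.404

R0 = Σ lx·mx = 0 + 0 + 0.74 + 1.1 + 1.59 + 1.17 + 0.7 + 0.64 + 0.52 = 6.46
Σ x·lx·mx = 29.83; T = 29.83/6.46 = 4.61765…
r ≈ ln(R0)/T = ln(6.46)/4.61765… = 0.40402… → 0.404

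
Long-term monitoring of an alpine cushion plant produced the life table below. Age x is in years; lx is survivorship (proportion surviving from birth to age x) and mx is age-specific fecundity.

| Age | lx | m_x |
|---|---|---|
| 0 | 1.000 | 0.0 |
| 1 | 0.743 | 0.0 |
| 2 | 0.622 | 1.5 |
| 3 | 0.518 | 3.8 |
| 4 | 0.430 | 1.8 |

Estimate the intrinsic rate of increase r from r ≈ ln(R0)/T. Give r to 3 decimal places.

0.440

R0 = Σ lx·mx = 0 + 0 + 0.933 + 1.9684 + 0.774 = 3.6754
Σ x·lx·mx = 10.8672; T = 10.8672/3.6754 = 2.95674…
r ≈ ln(R0)/T = ln(3.6754)/2.95674… = 0.44024… → 0.440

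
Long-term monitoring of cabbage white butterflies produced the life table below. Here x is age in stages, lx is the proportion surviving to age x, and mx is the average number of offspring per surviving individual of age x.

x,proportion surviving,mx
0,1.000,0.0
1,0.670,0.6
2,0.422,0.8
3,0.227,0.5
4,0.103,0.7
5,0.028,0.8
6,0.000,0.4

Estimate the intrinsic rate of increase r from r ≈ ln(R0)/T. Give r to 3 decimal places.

R0 = Σ lx·mx = 0 + 0.402 + 0.3376 + 0.1135 + 0.0721 + 0.0224 + 0 = 0.9476
Σ x·lx·mx = 1.8181; T = 1.8181/0.9476 = 1.91864…
r ≈ ln(R0)/T = ln(0.9476)/1.91864… = -0.02805… → -0.028

-0.028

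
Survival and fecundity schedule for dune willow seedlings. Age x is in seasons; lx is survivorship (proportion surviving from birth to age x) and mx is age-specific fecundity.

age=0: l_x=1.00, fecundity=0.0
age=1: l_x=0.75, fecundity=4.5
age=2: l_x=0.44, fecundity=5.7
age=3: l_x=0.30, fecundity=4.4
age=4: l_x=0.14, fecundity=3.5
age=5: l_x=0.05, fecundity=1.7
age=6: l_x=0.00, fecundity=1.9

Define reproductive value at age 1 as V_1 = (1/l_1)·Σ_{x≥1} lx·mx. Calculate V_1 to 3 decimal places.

lx·mx for x ≥ 1: 3.375, 2.508, 1.32, 0.49, 0.085, 0 → sum = 7.778
V_1 = 7.778 / l_1 = 7.778 / 0.75 = 10.370667… → 10.371

10.371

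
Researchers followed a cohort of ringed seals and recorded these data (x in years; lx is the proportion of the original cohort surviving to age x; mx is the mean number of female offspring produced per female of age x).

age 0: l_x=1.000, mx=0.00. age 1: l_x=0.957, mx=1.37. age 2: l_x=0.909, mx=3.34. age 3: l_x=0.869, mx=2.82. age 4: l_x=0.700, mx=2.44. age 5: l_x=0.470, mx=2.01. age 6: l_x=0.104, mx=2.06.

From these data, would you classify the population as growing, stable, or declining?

R0 = Σ lx·mx = 0 + 1.31109 + 3.03606 + 2.45058 + 1.708 + 0.9447 + 0.21424 = 9.66467
R0 > 1, so the population is growing.

growing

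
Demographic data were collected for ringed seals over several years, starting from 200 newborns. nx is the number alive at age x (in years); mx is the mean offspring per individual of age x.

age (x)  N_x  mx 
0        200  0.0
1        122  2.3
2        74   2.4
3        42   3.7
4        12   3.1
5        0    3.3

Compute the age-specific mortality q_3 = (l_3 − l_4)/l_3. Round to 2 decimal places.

lx = nx/n0 = nx/200: 1, 0.61, 0.37, 0.21, 0.06, 0
q_3 = (l_3 − l_4) / l_3 = (0.21 − 0.06) / 0.21
     = 0.15 / 0.21 = 0.714286… → 0.71

0.71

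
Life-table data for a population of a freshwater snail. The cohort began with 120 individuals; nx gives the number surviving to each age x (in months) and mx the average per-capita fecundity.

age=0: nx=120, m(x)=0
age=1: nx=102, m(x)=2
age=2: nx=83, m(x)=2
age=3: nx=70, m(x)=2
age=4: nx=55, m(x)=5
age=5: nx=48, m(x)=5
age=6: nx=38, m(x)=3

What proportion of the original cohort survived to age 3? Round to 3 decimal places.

0.583

l_3 = n_3/n_0 = 70/120 = 0.583333… → 0.583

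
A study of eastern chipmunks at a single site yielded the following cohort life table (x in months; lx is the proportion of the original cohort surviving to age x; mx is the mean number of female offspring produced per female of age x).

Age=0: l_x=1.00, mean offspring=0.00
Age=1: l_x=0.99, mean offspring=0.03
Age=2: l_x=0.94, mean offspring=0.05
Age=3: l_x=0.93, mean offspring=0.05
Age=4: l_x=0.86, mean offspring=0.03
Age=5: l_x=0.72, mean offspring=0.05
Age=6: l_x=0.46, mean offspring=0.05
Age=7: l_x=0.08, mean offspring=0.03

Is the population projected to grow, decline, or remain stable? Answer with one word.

declining

R0 = Σ lx·mx = 0 + 0.0297 + 0.047 + 0.0465 + 0.0258 + 0.036 + 0.023 + 0.0024 = 0.2104
R0 < 1, so the population is declining.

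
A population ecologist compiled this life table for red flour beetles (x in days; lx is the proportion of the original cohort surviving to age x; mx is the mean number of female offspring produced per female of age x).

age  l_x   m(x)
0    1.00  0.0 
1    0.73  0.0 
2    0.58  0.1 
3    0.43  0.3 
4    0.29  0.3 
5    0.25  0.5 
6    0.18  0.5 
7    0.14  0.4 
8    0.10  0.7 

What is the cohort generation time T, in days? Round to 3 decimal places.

lx·mx: 0, 0, 0.058, 0.129, 0.087, 0.125, 0.09, 0.056, 0.07 → R0 = 0.615
x·lx·mx: 0, 0, 0.116, 0.387, 0.348, 0.625, 0.54, 0.392, 0.56 → Σ = 2.968
T = 2.968 / 0.615 = 4.826016… → 4.826

4.826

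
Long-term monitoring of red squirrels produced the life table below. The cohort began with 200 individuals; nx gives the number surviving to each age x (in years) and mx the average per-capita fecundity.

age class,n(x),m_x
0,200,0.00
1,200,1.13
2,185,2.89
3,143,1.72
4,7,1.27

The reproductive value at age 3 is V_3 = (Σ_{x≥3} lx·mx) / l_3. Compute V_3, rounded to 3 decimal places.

1.782

lx = nx/n0 = nx/200: 1, 1, 0.925, 0.715, 0.035
lx·mx for x ≥ 3: 1.2298, 0.04445 → sum = 1.27425
V_3 = 1.27425 / l_3 = 1.27425 / 0.715 = 1.782168… → 1.782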